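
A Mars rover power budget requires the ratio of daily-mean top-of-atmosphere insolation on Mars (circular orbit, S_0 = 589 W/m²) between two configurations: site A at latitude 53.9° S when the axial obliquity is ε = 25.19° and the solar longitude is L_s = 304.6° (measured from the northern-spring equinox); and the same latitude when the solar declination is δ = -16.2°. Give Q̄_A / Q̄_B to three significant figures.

— Configuration A (ϕ=-53.9°):
Solar declination: sin δ = sin ε · sin L_s = sin 25.19° × sin 304.6° = -0.35034, so δ = -20.508°.
cos h₀ = −tan(-53.9°) tan(-20.508°) = -0.5130, h₀ = 2.1094 rad.
Bracket: h₀ sin ϕ sin δ + cos ϕ cos δ sin h₀ = 2.1094×-0.80799×-0.35034 + 0.58920×0.93662×0.85842 = 0.597110 + 0.473725 = 1.070835.
Q̄ = (S_0/π) × [bracket] = (589/π) × 1.070835 = 200.76 W/m².
— Configuration B (ϕ=-53.9°):
cos h₀ = −tan(-53.9°) tan(-16.200°) = -0.3984, h₀ = 1.9806 rad.
Bracket: h₀ sin ϕ sin δ + cos ϕ cos δ sin h₀ = 1.9806×-0.80799×-0.27899 + 0.58920×0.96029×0.91721 = 0.446469 + 0.518960 = 0.965429.
Q̄ = (S_0/π) × [bracket] = (589/π) × 0.965429 = 181.00 W/m².
Ratio Q̄_A / Q̄_B = 200.76 / 181.00 = 1.109.

Q̄_A / Q̄_B ≈ 1.11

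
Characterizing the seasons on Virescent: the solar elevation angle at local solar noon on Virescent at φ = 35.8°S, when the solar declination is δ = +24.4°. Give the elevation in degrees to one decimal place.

At local noon the hour angle is zero, so the zenith angle equals |φ − δ| = |-35.8° − (+24.400°)| = 60.200°.
Elevation = 90° − 60.200° = 29.8°.

29.8°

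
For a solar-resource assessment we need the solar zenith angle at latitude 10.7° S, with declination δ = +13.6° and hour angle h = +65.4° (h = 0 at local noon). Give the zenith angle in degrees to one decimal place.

θ_z = 69.3°

cos θ_z = sin ϕ sin δ + cos ϕ cos δ cos h = -0.043658 + 0.397574 = 0.353916.
θ_z = arccos(0.353916) = 69.3°.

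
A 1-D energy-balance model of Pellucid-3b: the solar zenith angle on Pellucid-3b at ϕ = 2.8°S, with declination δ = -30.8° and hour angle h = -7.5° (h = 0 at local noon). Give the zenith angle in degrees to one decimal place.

cos θ_z = sin ϕ sin δ + cos ϕ cos δ cos h = 0.025013 + 0.850595 = 0.875608.
θ_z = arccos(0.875608) = 28.9°.

θ_z = 28.9°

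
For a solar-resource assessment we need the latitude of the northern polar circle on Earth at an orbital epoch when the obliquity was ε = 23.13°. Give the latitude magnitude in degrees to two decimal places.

66.87°

The polar circle is the lowest latitude that experiences at least one full rotation of continuous daylight at the northern-summer solstice; it lies at |φ| = 90° − ε = 90° − 23.13° = 66.87°.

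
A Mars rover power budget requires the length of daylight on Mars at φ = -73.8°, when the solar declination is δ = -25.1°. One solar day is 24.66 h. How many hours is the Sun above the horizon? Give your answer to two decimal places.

24.66 h

Sunrise equation: cos H₀ = −tan φ · tan δ = -1.6124 ≤ −1, so the Sun never sets (polar day) and H₀ = π.
Daylight = 2H₀/(2π) × 24.66 h = (3.1416/π) × 24.66 = 24.66 h.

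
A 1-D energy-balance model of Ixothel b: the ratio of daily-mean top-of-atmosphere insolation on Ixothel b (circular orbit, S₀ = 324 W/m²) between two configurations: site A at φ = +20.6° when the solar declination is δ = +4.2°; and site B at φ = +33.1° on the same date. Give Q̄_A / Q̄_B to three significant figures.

— Configuration A (φ=+20.6°):
cos H₀ = −tan(+20.6°) tan(+4.200°) = -0.0276, H₀ = 1.5984 rad.
Bracket: H₀ sin φ sin δ + cos φ cos δ sin H₀ = 1.5984×0.35184×0.07324 + 0.93606×0.99731×0.99962 = 0.041189 + 0.933187 = 0.974376.
Q̄ = (S₀/π) × [bracket] = (324/π) × 0.974376 = 100.49 W/m².
— Configuration B (φ=+33.1°):
cos H₀ = −tan(+33.1°) tan(+4.200°) = -0.0479, H₀ = 1.6187 rad.
Bracket: H₀ sin φ sin δ + cos φ cos δ sin H₀ = 1.6187×0.54610×0.07324 + 0.83772×0.99731×0.99885 = 0.064742 + 0.834506 = 0.899248.
Q̄ = (S₀/π) × [bracket] = (324/π) × 0.899248 = 92.742 W/m².
Ratio Q̄_A / Q̄_B = 100.49 / 92.742 = 1.084.

Q̄_A / Q̄_B ≈ 1.08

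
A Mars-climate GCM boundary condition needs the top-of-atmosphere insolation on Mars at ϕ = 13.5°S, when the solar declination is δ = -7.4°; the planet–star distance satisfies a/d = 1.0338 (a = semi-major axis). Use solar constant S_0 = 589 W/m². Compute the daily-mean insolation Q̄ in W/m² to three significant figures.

cos h₀ = −tan(-13.5°) tan(-7.400°) = -0.0312, h₀ = 1.6020 rad.
Bracket: h₀ sin ϕ sin δ + cos ϕ cos δ sin h₀ = 1.6020×-0.23345×-0.12880 + 0.97237×0.99167×0.99951 = 0.048170 + 0.963798 = 1.011968.
Inverse-square distance factor (a/d)² = 1.0338² = 1.068742.
Q̄ = (S_0/π) × 1.068742 × [bracket] = (589/π) × 1.068742 × 1.011968 = 202.8 W/m².

Q̄ ≈ 203 W/m²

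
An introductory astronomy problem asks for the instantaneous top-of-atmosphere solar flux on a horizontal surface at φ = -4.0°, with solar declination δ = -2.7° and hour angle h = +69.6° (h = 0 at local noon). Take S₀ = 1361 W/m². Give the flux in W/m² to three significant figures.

cos θ_z = sin φ sin δ + cos φ cos δ cos h = 0.003286 + 0.347337 = 0.350623.
Flux = S₀ · cos θ_z = 1361 × 0.350623 = 477.2 W/m².

477 W/m²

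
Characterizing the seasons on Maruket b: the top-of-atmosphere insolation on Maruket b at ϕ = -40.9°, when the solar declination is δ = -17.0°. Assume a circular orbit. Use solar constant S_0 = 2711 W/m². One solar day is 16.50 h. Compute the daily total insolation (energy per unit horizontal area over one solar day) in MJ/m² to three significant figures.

53.8 MJ/m²

cos h₀ = −tan(-40.9°) tan(-17.000°) = -0.2648, h₀ = 1.8388 rad.
Bracket: h₀ sin ϕ sin δ + cos ϕ cos δ sin h₀ = 1.8388×-0.65474×-0.29237 + 0.75585×0.95630×0.96429 = 0.351995 + 0.697007 = 1.049002.
Q̄ = (S_0/π) × [bracket] = (2711/π) × 1.049002 = 905.22 W/m².
Daily total = Q̄ × 16.50 h × 3600 s/h = 905.22 × 16.50 × 3600 / 10⁶ = 53.77 MJ/m².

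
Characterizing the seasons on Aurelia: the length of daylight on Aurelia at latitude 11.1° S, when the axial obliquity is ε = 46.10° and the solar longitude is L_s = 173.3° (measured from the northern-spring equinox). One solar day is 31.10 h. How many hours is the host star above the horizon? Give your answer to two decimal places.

Solar declination: sin δ = sin ε · sin L_s = sin 46.10° × sin 173.3° = 0.08407, so δ = +4.822°.
cos h₀ = −tan ϕ · tan δ = −tan(-11.1°) × tan(+4.822°) = 0.0166, so h₀ = 1.5542 rad = 89.05°.
Daylight = 2h₀/(2π) × 31.10 h = (1.5542/π) × 31.10 = 15.39 h.

15.39 h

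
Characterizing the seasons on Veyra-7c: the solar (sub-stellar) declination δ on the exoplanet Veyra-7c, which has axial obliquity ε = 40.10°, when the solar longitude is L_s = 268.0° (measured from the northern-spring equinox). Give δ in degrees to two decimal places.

δ = -40.07°

sin δ = sin ε · sin L_s = sin 40.10° × sin 268.0° = -0.643731.
δ = arcsin(-0.643731) = -40.07°.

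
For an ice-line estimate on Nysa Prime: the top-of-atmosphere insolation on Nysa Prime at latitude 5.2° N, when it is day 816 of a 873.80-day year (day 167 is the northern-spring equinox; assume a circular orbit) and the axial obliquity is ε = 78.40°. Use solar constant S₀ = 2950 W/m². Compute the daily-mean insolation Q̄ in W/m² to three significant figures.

Solar longitude: λ_s = 360° × (816 − 167)/873.80 = 267.384°.
sin δ = sin 78.40° × sin 267.384° = -0.97855, so δ = -78.113°.
cos H₀ = −tan(+5.2°) tan(-78.113°) = 0.4323, H₀ = 1.1237 rad.
Bracket: H₀ sin φ sin δ + cos φ cos δ sin H₀ = 1.1237×0.09063×-0.97855 + 0.99588×0.20599×0.90172 = -0.099656 + 0.184980 = 0.085324.
Q̄ = (S₀/π) × [bracket] = (2950/π) × 0.085324 = 80.12 W/m².

Q̄ ≈ 80.1 W/m²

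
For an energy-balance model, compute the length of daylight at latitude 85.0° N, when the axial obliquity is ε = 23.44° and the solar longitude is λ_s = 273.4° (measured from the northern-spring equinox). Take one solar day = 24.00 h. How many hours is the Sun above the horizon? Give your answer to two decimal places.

0.00 h

Solar declination: sin δ = sin ε · sin λ_s = sin 23.44° × sin 273.4° = -0.39709, so δ = -23.396°.
cos H₀ = −tan φ · tan δ = 4.9453 ≥ 1, so the Sun never rises (polar night) and H₀ = 0.
Daylight = 2H₀/(2π) × 24.00 h = (0.0000/π) × 24.00 = 0.00 h.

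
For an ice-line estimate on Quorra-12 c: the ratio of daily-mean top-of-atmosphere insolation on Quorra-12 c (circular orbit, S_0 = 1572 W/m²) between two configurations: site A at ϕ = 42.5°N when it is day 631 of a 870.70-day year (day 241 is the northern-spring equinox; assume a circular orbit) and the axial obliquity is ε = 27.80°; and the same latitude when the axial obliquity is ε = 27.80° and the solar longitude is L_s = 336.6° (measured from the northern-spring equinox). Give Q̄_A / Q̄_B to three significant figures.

Q̄_A / Q̄_B ≈ 1.66

— Configuration A (ϕ=+42.5°):
Solar longitude: L_s = 360° × (631 − 241)/870.70 = 161.250°.
sin δ = sin 27.80° × sin 161.250° = 0.14992, so δ = +8.622°.
cos h₀ = −tan(+42.5°) tan(+8.622°) = -0.1389, h₀ = 1.7102 rad.
Bracket: h₀ sin ϕ sin δ + cos ϕ cos δ sin h₀ = 1.7102×0.67559×0.14992 + 0.73728×0.98870×0.99030 = 0.173217 + 0.721878 = 0.895095.
Q̄ = (S_0/π) × [bracket] = (1572/π) × 0.895095 = 447.89 W/m².
— Configuration B (ϕ=+42.5°):
Solar declination: sin δ = sin ε · sin L_s = sin 27.80° × sin 336.6° = -0.18522, so δ = -10.674°.
cos h₀ = −tan(+42.5°) tan(-10.674°) = 0.1727, h₀ = 1.3972 rad.
Bracket: h₀ sin ϕ sin δ + cos ϕ cos δ sin h₀ = 1.3972×0.67559×-0.18522 + 0.73728×0.98270×0.98497 = -0.174836 + 0.713635 = 0.538799.
Q̄ = (S_0/π) × [bracket] = (1572/π) × 0.538799 = 269.61 W/m².
Ratio Q̄_A / Q̄_B = 447.89 / 269.61 = 1.661.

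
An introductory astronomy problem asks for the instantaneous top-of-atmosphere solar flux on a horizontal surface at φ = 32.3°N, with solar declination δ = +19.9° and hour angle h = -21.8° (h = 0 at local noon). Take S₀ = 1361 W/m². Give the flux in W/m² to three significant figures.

1.25e+03 W/m²

cos θ_z = sin φ sin δ + cos φ cos δ cos h = 0.181883 + 0.737951 = 0.919834.
Flux = S₀ · cos θ_z = 1361 × 0.919834 = 1252 W/m².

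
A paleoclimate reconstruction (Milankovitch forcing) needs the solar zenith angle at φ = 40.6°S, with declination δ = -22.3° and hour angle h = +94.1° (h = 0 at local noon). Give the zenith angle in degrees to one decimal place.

cos θ_z = sin φ sin δ + cos φ cos δ cos h = 0.246940 + -0.050226 = 0.196714.
θ_z = arccos(0.196714) = 78.7°.

θ_z = 78.7°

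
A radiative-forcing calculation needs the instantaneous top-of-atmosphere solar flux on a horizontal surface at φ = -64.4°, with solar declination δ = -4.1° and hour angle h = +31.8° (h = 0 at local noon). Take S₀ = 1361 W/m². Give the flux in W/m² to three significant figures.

cos θ_z = sin φ sin δ + cos φ cos δ cos h = 0.064479 + 0.366287 = 0.430766.
Flux = S₀ · cos θ_z = 1361 × 0.430766 = 586.3 W/m².

586 W/m²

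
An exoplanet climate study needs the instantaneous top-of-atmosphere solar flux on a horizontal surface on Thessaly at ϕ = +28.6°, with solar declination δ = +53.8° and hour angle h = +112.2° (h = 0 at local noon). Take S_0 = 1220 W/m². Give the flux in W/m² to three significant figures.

232 W/m²

cos θ_z = sin ϕ sin δ + cos ϕ cos δ cos h = 0.386285 + -0.195926 = 0.190359.
Flux = S_0 · cos θ_z = 1220 × 0.190359 = 232.2 W/m².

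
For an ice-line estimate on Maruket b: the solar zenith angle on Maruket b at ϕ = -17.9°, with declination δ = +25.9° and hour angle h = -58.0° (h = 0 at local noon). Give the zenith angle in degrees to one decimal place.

cos θ_z = sin ϕ sin δ + cos ϕ cos δ cos h = -0.134254 + 0.453618 = 0.319364.
θ_z = arccos(0.319364) = 71.4°.

θ_z = 71.4°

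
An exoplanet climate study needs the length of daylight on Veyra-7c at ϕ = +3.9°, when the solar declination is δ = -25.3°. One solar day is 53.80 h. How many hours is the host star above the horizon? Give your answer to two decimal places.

cos h₀ = −tan ϕ · tan δ = −tan(+3.9°) × tan(-25.300°) = 0.0322, so h₀ = 1.5386 rad = 88.15°.
Daylight = 2h₀/(2π) × 53.80 h = (1.5386/π) × 53.80 = 26.35 h.

26.35 h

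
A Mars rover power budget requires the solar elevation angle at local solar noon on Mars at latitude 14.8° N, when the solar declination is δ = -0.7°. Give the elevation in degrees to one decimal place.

At local noon the hour angle is zero, so the zenith angle equals |ϕ − δ| = |+14.8° − (-0.700°)| = 15.500°.
Elevation = 90° − 15.500° = 74.5°.

74.5°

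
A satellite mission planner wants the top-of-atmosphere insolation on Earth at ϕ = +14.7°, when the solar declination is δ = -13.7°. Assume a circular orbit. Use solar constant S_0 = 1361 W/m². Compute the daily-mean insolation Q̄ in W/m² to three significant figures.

Q̄ ≈ 367 W/m²

cos h₀ = −tan(+14.7°) tan(-13.700°) = 0.0640, h₀ = 1.5068 rad.
Bracket: h₀ sin ϕ sin δ + cos ϕ cos δ sin h₀ = 1.5068×0.25376×-0.23684 + 0.96727×0.97155×0.99795 = -0.090559 + 0.937825 = 0.847266.
Q̄ = (S_0/π) × [bracket] = (1361/π) × 0.847266 = 367.1 W/m².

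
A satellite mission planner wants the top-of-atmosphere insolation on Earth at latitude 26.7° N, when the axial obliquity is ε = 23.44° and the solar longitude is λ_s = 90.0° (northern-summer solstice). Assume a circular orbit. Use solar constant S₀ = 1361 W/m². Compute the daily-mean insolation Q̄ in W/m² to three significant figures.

Solar declination: sin δ = sin ε · sin λ_s = sin 23.44° × sin 90.0° = 0.39779, so δ = +23.440°.
cos H₀ = −tan(+26.7°) tan(+23.440°) = -0.2181, H₀ = 1.7906 rad.
Bracket: H₀ sin φ sin δ + cos φ cos δ sin H₀ = 1.7906×0.44932×0.39779 + 0.89337×0.91748×0.97593 = 0.320043 + 0.799920 = 1.119963.
Q̄ = (S₀/π) × [bracket] = (1361/π) × 1.119963 = 485.2 W/m².

Q̄ ≈ 485 W/m²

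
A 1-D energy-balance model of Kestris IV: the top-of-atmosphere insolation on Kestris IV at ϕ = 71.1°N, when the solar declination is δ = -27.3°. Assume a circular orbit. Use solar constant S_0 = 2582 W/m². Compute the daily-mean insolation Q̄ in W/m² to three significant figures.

cos h₀ = −tan(+71.1°) tan(-27.300°) = 1.5075 ≥ 1 ⇒ polar night, h₀ = 0 and Q̄ = 0.

Q̄ ≈ 0.00 W/m²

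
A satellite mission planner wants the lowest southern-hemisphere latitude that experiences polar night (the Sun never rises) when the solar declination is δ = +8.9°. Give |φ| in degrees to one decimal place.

Polar night requires cos H₀ = −tan φ tan δ ≥ 1, i.e. tan φ tan δ ≤ −1.
The boundary is |tan φ| · |tan δ| = 1, so |φ| = 90° − |δ| = 90° − 8.9° = 81.1° in the southern hemisphere.

|φ| = 81.1°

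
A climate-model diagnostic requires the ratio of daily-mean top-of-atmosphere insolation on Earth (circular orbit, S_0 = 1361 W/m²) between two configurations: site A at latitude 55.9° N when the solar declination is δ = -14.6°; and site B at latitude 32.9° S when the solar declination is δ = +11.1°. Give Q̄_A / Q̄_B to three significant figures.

— Configuration A (ϕ=+55.9°):
cos h₀ = −tan(+55.9°) tan(-14.600°) = 0.3847, h₀ = 1.1759 rad.
Bracket: h₀ sin ϕ sin δ + cos ϕ cos δ sin h₀ = 1.1759×0.82806×-0.25207 + 0.56064×0.96771×0.92303 = -0.245445 + 0.500778 = 0.255333.
Q̄ = (S_0/π) × [bracket] = (1361/π) × 0.255333 = 110.62 W/m².
— Configuration B (ϕ=-32.9°):
cos h₀ = −tan(-32.9°) tan(+11.100°) = 0.1269, h₀ = 1.4435 rad.
Bracket: h₀ sin ϕ sin δ + cos ϕ cos δ sin h₀ = 1.4435×-0.54317×0.19252 + 0.83962×0.98129×0.99191 = -0.150948 + 0.817245 = 0.666297.
Q̄ = (S_0/π) × [bracket] = (1361/π) × 0.666297 = 288.65 W/m².
Ratio Q̄_A / Q̄_B = 110.62 / 288.65 = 0.3832.

Q̄_A / Q̄_B ≈ 0.383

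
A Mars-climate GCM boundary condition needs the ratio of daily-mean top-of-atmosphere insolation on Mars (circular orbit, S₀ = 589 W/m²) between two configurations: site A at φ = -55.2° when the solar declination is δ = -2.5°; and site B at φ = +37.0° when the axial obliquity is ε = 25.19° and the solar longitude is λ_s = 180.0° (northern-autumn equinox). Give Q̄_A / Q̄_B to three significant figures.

Q̄_A / Q̄_B ≈ 0.786

— Configuration A (φ=-55.2°):
cos H₀ = −tan(-55.2°) tan(-2.500°) = -0.0628, H₀ = 1.6337 rad.
Bracket: H₀ sin φ sin δ + cos φ cos δ sin H₀ = 1.6337×-0.82115×-0.04362 + 0.57071×0.99905×0.99802 = 0.058517 + 0.569039 = 0.627556.
Q̄ = (S₀/π) × [bracket] = (589/π) × 0.627556 = 117.66 W/m².
— Configuration B (φ=+37.0°):
Solar declination: sin δ = sin ε · sin λ_s = sin 25.19° × sin 180.0° = 0.00000, so δ = +0.000°.
cos H₀ = −tan(+37.0°) tan(+0.000°) = -0.0000, H₀ = 1.5708 rad.
Bracket: H₀ sin φ sin δ + cos φ cos δ sin H₀ = 1.5708×0.60182×0.00000 + 0.79864×1.00000×1.00000 = 0.000000 + 0.798640 = 0.798640.
Q̄ = (S₀/π) × [bracket] = (589/π) × 0.798640 = 149.73 W/m².
Ratio Q̄_A / Q̄_B = 117.66 / 149.73 = 0.7858.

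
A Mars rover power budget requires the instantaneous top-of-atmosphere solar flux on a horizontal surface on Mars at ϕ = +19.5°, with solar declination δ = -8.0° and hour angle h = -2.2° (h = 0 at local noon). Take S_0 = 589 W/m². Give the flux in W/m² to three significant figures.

cos θ_z = sin ϕ sin δ + cos ϕ cos δ cos h = -0.046457 + 0.932780 = 0.886323.
Flux = S_0 · cos θ_z = 589 × 0.886323 = 522.0 W/m².

522 W/m²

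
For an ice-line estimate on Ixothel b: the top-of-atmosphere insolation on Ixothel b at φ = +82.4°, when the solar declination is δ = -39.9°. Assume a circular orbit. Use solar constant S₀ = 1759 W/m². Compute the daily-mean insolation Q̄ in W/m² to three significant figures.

cos H₀ = −tan(+82.4°) tan(-39.900°) = 6.2665 ≥ 1 ⇒ polar night, H₀ = 0 and Q̄ = 0.

Q̄ ≈ 0.00 W/m²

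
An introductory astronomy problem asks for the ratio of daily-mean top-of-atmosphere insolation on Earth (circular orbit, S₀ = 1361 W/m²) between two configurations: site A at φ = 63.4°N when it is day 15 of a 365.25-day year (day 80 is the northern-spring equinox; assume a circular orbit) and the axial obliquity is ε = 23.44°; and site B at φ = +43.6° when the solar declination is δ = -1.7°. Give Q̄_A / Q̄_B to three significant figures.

Q̄_A / Q̄_B ≈ 0.0657

— Configuration A (φ=+63.4°):
Solar longitude: λ_s = 360° × (15 − 80)/365.25 = -64.066°, i.e. -64.066° + 360° = 295.934°.
sin δ = sin 23.44° × sin 295.934° = -0.35773, so δ = -20.961°.
cos H₀ = −tan(+63.4°) tan(-20.961°) = 0.7650, H₀ = 0.6998 rad.
Bracket: H₀ sin φ sin δ + cos φ cos δ sin H₀ = 0.6998×0.89415×-0.35773 + 0.44776×0.93383×0.64404 = -0.223841 + 0.269294 = 0.045453.
Q̄ = (S₀/π) × [bracket] = (1361/π) × 0.045453 = 19.691 W/m².
— Configuration B (φ=+43.6°):
cos H₀ = −tan(+43.6°) tan(-1.700°) = 0.0283, H₀ = 1.5425 rad.
Bracket: H₀ sin φ sin δ + cos φ cos δ sin H₀ = 1.5425×0.68962×-0.02967 + 0.72417×0.99956×0.99960 = -0.031561 + 0.723562 = 0.692001.
Q̄ = (S₀/π) × [bracket] = (1361/π) × 0.692001 = 299.79 W/m².
Ratio Q̄_A / Q̄_B = 19.691 / 299.79 = 0.06568.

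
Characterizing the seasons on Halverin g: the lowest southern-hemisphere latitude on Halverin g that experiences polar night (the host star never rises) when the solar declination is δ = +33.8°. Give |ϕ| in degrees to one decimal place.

Polar night requires cos h₀ = −tan ϕ tan δ ≥ 1, i.e. tan ϕ tan δ ≤ −1.
The boundary is |tan ϕ| · |tan δ| = 1, so |ϕ| = 90° − |δ| = 90° − 33.8° = 56.2° in the southern hemisphere.

|ϕ| = 56.2°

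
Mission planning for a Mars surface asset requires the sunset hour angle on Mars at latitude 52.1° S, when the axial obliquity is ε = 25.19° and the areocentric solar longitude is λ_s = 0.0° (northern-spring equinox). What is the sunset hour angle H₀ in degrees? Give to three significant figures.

sin δ = sin 25.19° × sin 0.0° = 0.00000, so δ = +0.000°.
cos H₀ = −tan φ · tan δ = −tan(-52.1°) × tan(+0.000°) = 0.0000, so H₀ = 1.5708 rad = 90.00°.

H₀ = 90.0°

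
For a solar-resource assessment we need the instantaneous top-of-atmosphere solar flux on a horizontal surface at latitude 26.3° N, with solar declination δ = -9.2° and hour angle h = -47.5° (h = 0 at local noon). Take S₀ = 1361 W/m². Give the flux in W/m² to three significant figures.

717 W/m²

cos θ_z = sin φ sin δ + cos φ cos δ cos h = -0.070839 + 0.597866 = 0.527027.
Flux = S₀ · cos θ_z = 1361 × 0.527027 = 717.3 W/m².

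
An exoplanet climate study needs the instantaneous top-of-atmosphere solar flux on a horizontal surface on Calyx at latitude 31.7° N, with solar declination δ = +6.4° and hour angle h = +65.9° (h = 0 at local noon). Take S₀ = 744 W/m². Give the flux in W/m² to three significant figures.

300 W/m²

cos θ_z = sin φ sin δ + cos φ cos δ cos h = 0.058574 + 0.345247 = 0.403821.
Flux = S₀ · cos θ_z = 744 × 0.403821 = 300.4 W/m².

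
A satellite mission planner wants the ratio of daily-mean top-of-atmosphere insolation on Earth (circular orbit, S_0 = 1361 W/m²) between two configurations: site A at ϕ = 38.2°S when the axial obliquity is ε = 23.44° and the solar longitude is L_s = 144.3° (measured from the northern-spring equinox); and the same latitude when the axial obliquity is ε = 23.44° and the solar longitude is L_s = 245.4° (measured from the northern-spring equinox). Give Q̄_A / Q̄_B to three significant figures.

— Configuration A (ϕ=-38.2°):
Solar declination: sin δ = sin ε · sin L_s = sin 23.44° × sin 144.3° = 0.23213, so δ = +13.422°.
cos h₀ = −tan(-38.2°) tan(+13.422°) = 0.1878, h₀ = 1.3819 rad.
Bracket: h₀ sin ϕ sin δ + cos ϕ cos δ sin h₀ = 1.3819×-0.61841×0.23213 + 0.78586×0.97269×0.98221 = -0.198374 + 0.750800 = 0.552426.
Q̄ = (S_0/π) × [bracket] = (1361/π) × 0.552426 = 239.32 W/m².
— Configuration B (ϕ=-38.2°):
Solar declination: sin δ = sin ε · sin L_s = sin 23.44° × sin 245.4° = -0.36168, so δ = -21.204°.
cos h₀ = −tan(-38.2°) tan(-21.204°) = -0.3053, h₀ = 1.8810 rad.
Bracket: h₀ sin ϕ sin δ + cos ϕ cos δ sin h₀ = 1.8810×-0.61841×-0.36168 + 0.78586×0.93230×0.95226 = 0.420717 + 0.697680 = 1.118397.
Q̄ = (S_0/π) × [bracket] = (1361/π) × 1.118397 = 484.51 W/m².
Ratio Q̄_A / Q̄_B = 239.32 / 484.51 = 0.4939.

Q̄_A / Q̄_B ≈ 0.494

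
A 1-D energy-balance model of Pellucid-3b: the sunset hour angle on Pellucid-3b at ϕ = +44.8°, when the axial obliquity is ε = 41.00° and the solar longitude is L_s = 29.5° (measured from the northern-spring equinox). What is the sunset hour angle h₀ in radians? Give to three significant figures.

h₀ = 1.92 rad

Solar declination: sin δ = sin ε · sin L_s = sin 41.00° × sin 29.5° = 0.32306, so δ = +18.848°.
cos h₀ = −tan ϕ · tan δ = −tan(+44.8°) × tan(+18.848°) = -0.3390, so h₀ = 1.9166 rad = 109.82°.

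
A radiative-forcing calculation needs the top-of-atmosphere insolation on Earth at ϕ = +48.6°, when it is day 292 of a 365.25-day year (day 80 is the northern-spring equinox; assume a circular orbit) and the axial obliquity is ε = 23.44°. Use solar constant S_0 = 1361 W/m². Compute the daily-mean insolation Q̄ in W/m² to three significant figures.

Q̄ ≈ 190 W/m²

Solar longitude: L_s = 360° × (292 − 80)/365.25 = 208.953°.
sin δ = sin 23.44° × sin 208.953° = -0.19256, so δ = -11.103°.
cos h₀ = −tan(+48.6°) tan(-11.103°) = 0.2226, h₀ = 1.3463 rad.
Bracket: h₀ sin ϕ sin δ + cos ϕ cos δ sin h₀ = 1.3463×0.75011×-0.19256 + 0.66131×0.98128×0.97491 = -0.194461 + 0.632649 = 0.438188.
Q̄ = (S_0/π) × [bracket] = (1361/π) × 0.438188 = 189.8 W/m².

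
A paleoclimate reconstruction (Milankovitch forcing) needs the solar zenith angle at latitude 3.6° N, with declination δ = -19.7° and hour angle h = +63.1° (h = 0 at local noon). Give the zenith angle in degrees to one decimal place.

θ_z = 66.2°

cos θ_z = sin φ sin δ + cos φ cos δ cos h = -0.021166 + 0.425113 = 0.403947.
θ_z = arccos(0.403947) = 66.2°.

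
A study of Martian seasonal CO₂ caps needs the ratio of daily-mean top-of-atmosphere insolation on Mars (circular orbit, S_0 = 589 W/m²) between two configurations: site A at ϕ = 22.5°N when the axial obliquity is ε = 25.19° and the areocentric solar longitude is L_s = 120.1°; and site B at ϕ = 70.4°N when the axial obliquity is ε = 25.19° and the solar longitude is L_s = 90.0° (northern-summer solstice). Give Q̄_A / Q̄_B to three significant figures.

Q̄_A / Q̄_B ≈ 0.867

— Configuration A (ϕ=+22.5°):
sin δ = sin 25.19° × sin 120.1° = 0.36823, so δ = +21.606°.
cos h₀ = −tan(+22.5°) tan(+21.606°) = -0.1641, h₀ = 1.7356 rad.
Bracket: h₀ sin ϕ sin δ + cos ϕ cos δ sin h₀ = 1.7356×0.38268×0.36823 + 0.92388×0.92974×0.98645 = 0.244571 + 0.847329 = 1.091900.
Q̄ = (S_0/π) × [bracket] = (589/π) × 1.091900 = 204.71 W/m².
— Configuration B (ϕ=+70.4°):
Solar declination: sin δ = sin ε · sin L_s = sin 25.19° × sin 90.0° = 0.42562, so δ = +25.190°.
cos h₀ = −tan(+70.4°) tan(+25.190°) = -1.3209 ≤ −1 ⇒ polar day, h₀ = π.
Bracket: h₀ sin ϕ sin δ + cos ϕ cos δ sin h₀ = 3.1416×0.94206×0.42562 + 0.33545×0.90490×0.00000 = 1.259655 + 0.000000 = 1.259655.
Q̄ = (S_0/π) × [bracket] = (589/π) × 1.259655 = 236.17 W/m².
Ratio Q̄_A / Q̄_B = 204.71 / 236.17 = 0.8668.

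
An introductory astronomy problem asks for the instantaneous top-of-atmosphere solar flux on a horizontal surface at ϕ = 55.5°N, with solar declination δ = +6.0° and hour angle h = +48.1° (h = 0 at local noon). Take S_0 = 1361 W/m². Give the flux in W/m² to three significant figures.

629 W/m²

cos θ_z = sin ϕ sin δ + cos ϕ cos δ cos h = 0.086145 + 0.376192 = 0.462337.
Flux = S_0 · cos θ_z = 1361 × 0.462337 = 629.2 W/m².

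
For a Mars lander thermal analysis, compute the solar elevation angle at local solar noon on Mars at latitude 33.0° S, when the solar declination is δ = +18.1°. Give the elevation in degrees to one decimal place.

38.9°

At local noon the hour angle is zero, so the zenith angle equals |ϕ − δ| = |-33.0° − (+18.100°)| = 51.100°.
Elevation = 90° − 51.100° = 38.9°.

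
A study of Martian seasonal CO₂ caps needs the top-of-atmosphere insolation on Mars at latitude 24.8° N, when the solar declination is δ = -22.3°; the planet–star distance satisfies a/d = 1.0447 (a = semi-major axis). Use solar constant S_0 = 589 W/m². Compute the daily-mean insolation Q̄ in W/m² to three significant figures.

cos h₀ = −tan(+24.8°) tan(-22.300°) = 0.1895, h₀ = 1.3801 rad.
Bracket: h₀ sin ϕ sin δ + cos ϕ cos δ sin h₀ = 1.3801×0.41945×-0.37946 + 0.90778×0.92521×0.98188 = -0.219663 + 0.824668 = 0.605005.
Inverse-square distance factor (a/d)² = 1.0447² = 1.091398.
Q̄ = (S_0/π) × 1.091398 × [bracket] = (589/π) × 1.091398 × 0.605005 = 123.8 W/m².

Q̄ ≈ 124 W/m²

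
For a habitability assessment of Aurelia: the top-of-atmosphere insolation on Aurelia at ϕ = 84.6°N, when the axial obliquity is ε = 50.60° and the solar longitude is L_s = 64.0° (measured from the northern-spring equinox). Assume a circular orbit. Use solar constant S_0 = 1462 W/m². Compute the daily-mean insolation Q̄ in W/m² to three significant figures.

Solar declination: sin δ = sin ε · sin L_s = sin 50.60° × sin 64.0° = 0.69453, so δ = +43.990°.
cos h₀ = −tan(+84.6°) tan(+43.990°) = -10.2122 ≤ −1 ⇒ polar day, h₀ = π.
Bracket: h₀ sin ϕ sin δ + cos ϕ cos δ sin h₀ = 3.1416×0.99556×0.69453 + 0.09411×0.71947×0.00000 = 2.172248 + 0.000000 = 2.172248.
Q̄ = (S_0/π) × [bracket] = (1462/π) × 2.172248 = 1011 W/m².

Q̄ ≈ 1.01e+03 W/m²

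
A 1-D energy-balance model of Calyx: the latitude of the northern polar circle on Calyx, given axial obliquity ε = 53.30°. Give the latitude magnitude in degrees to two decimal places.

The polar circle is the lowest latitude that experiences at least one full rotation of continuous daylight at the northern-summer solstice; it lies at |ϕ| = 90° − ε = 90° − 53.30° = 36.70°.

36.70°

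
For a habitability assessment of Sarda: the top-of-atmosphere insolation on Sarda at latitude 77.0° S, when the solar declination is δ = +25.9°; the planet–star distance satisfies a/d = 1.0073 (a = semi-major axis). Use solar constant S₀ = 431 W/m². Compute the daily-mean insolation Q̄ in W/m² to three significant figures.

cos H₀ = −tan(-77.0°) tan(+25.900°) = 2.1033 ≥ 1 ⇒ polar night, H₀ = 0 and Q̄ = 0.
Inverse-square distance factor (a/d)² = 1.0073² = 1.014653.

Q̄ ≈ 0.00 W/m²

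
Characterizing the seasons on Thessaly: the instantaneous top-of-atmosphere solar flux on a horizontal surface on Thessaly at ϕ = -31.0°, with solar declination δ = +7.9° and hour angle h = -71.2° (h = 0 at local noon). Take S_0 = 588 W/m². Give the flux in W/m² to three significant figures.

cos θ_z = sin ϕ sin δ + cos ϕ cos δ cos h = -0.070789 + 0.273614 = 0.202825.
Flux = S_0 · cos θ_z = 588 × 0.202825 = 119.3 W/m².

119 W/m²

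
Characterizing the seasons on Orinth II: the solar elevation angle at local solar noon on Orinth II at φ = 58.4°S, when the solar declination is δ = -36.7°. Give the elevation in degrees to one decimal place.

68.3°

At local noon the hour angle is zero, so the zenith angle equals |φ − δ| = |-58.4° − (-36.700°)| = 21.700°.
Elevation = 90° − 21.700° = 68.3°.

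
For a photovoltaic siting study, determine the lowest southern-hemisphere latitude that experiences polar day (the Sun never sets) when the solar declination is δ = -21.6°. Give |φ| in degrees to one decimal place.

Polar day requires cos H₀ = −tan φ tan δ ≤ −1, i.e. tan φ tan δ ≥ 1.
The boundary is |tan φ| · |tan δ| = 1, so |φ| = 90° − |δ| = 90° − 21.6° = 68.4° in the southern hemisphere.

|φ| = 68.4°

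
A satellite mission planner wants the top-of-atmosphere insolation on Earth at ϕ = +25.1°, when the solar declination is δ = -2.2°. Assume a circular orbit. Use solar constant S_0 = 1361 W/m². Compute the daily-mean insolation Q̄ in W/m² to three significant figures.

Q̄ ≈ 381 W/m²

cos h₀ = −tan(+25.1°) tan(-2.200°) = 0.0180, h₀ = 1.5528 rad.
Bracket: h₀ sin ϕ sin δ + cos ϕ cos δ sin h₀ = 1.5528×0.42420×-0.03839 + 0.90557×0.99926×0.99984 = -0.025287 + 0.904755 = 0.879468.
Q̄ = (S_0/π) × [bracket] = (1361/π) × 0.879468 = 381.0 W/m².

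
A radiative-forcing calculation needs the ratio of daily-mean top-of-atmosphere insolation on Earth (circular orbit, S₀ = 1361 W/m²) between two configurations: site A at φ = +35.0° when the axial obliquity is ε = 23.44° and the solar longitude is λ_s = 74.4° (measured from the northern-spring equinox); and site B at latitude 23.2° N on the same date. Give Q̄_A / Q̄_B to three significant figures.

— Configuration A (φ=+35.0°):
Solar declination: sin δ = sin ε · sin λ_s = sin 23.44° × sin 74.4° = 0.38313, so δ = +22.528°.
cos H₀ = −tan(+35.0°) tan(+22.528°) = -0.2904, H₀ = 1.8655 rad.
Bracket: H₀ sin φ sin δ + cos φ cos δ sin H₀ = 1.8655×0.57358×0.38313 + 0.81915×0.92369×0.95689 = 0.409954 + 0.724022 = 1.133976.
Q̄ = (S₀/π) × [bracket] = (1361/π) × 1.133976 = 491.26 W/m².
— Configuration B (φ=+23.2°):
cos H₀ = −tan(+23.2°) tan(+22.528°) = -0.1778, H₀ = 1.7495 rad.
Bracket: H₀ sin φ sin δ + cos φ cos δ sin H₀ = 1.7495×0.39394×0.38313 + 0.91914×0.92369×0.98407 = 0.264052 + 0.835476 = 1.099528.
Q̄ = (S₀/π) × [bracket] = (1361/π) × 1.099528 = 476.34 W/m².
Ratio Q̄_A / Q̄_B = 491.26 / 476.34 = 1.031.

Q̄_A / Q̄_B ≈ 1.03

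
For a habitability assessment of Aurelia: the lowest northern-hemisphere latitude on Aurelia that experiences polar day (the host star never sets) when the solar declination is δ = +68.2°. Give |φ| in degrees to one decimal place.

Polar day requires cos H₀ = −tan φ tan δ ≤ −1, i.e. tan φ tan δ ≥ 1.
The boundary is |tan φ| · |tan δ| = 1, so |φ| = 90° − |δ| = 90° − 68.2° = 21.8° in the northern hemisphere.

|φ| = 21.8°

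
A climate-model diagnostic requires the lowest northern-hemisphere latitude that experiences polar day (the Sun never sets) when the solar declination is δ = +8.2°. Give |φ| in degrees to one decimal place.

|φ| = 81.8°

Polar day requires cos H₀ = −tan φ tan δ ≤ −1, i.e. tan φ tan δ ≥ 1.
The boundary is |tan φ| · |tan δ| = 1, so |φ| = 90° − |δ| = 90° − 8.2° = 81.8° in the northern hemisphere.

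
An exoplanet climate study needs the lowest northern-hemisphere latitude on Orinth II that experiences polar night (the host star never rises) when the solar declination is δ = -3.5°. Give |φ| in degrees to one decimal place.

Polar night requires cos H₀ = −tan φ tan δ ≥ 1, i.e. tan φ tan δ ≤ −1.
The boundary is |tan φ| · |tan δ| = 1, so |φ| = 90° − |δ| = 90° − 3.5° = 86.5° in the northern hemisphere.

|φ| = 86.5°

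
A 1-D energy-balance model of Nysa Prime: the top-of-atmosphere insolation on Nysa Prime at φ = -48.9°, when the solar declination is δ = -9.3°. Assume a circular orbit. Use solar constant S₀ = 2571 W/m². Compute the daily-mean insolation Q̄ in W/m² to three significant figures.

Q̄ ≈ 697 W/m²

cos H₀ = −tan(-48.9°) tan(-9.300°) = -0.1877, H₀ = 1.7596 rad.
Bracket: H₀ sin φ sin δ + cos φ cos δ sin H₀ = 1.7596×-0.75356×-0.16160 + 0.65738×0.98686×0.98222 = 0.214276 + 0.637207 = 0.851483.
Q̄ = (S₀/π) × [bracket] = (2571/π) × 0.851483 = 696.8 W/m².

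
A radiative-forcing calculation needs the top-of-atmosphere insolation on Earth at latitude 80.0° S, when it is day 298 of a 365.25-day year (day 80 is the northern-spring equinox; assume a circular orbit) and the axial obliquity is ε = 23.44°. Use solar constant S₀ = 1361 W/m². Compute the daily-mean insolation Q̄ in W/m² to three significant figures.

Q̄ ≈ 305 W/m²

Solar longitude: λ_s = 360° × (298 − 80)/365.25 = 214.867°.
sin δ = sin 23.44° × sin 214.867° = -0.22740, so δ = -13.144°.
cos H₀ = −tan(-80.0°) tan(-13.144°) = -1.3244 ≤ −1 ⇒ polar day, H₀ = π.
Bracket: H₀ sin φ sin δ + cos φ cos δ sin H₀ = 3.1416×-0.98481×-0.22740 + 0.17365×0.97380×0.00000 = 0.703548 + 0.000000 = 0.703548.
Q̄ = (S₀/π) × [bracket] = (1361/π) × 0.703548 = 304.8 W/m².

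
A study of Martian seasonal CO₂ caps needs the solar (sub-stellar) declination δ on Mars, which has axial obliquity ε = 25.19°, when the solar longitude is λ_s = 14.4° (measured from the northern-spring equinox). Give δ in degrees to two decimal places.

sin δ = sin ε · sin λ_s = sin 25.19° × sin 14.4° = 0.105848.
δ = arcsin(0.105848) = +6.08°.

δ = +6.08°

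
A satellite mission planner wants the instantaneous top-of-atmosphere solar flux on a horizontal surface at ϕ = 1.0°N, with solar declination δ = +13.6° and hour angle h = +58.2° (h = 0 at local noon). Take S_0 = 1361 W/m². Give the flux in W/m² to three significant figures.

703 W/m²

cos θ_z = sin ϕ sin δ + cos ϕ cos δ cos h = 0.004104 + 0.512102 = 0.516206.
Flux = S_0 · cos θ_z = 1361 × 0.516206 = 702.6 W/m².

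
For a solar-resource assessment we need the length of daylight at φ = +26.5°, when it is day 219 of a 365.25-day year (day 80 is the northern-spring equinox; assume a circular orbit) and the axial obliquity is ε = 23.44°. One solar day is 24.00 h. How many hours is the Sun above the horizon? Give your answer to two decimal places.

Solar longitude: λ_s = 360° × (219 − 80)/365.25 = 137.002°.
sin δ = sin 23.44° × sin 137.002° = 0.27128, so δ = +15.740°.
cos H₀ = −tan φ · tan δ = −tan(+26.5°) × tan(+15.740°) = -0.1405, so H₀ = 1.7118 rad = 98.08°.
Daylight = 2H₀/(2π) × 24.00 h = (1.7118/π) × 24.00 = 13.08 h.

13.08 h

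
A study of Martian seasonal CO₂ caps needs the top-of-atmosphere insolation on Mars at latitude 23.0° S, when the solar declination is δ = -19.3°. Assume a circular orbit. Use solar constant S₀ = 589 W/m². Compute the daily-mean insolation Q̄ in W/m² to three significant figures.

cos H₀ = −tan(-23.0°) tan(-19.300°) = -0.1486, H₀ = 1.7200 rad.
Bracket: H₀ sin φ sin δ + cos φ cos δ sin H₀ = 1.7200×-0.39073×-0.33051 + 0.92050×0.94380×0.98889 = 0.222121 + 0.859116 = 1.081237.
Q̄ = (S₀/π) × [bracket] = (589/π) × 1.081237 = 202.7 W/m².

Q̄ ≈ 203 W/m²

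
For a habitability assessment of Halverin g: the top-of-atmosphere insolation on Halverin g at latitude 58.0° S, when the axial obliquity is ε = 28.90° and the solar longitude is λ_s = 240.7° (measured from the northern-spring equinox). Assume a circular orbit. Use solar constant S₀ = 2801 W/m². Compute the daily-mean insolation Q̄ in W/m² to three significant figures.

Q̄ ≈ 1.05e+03 W/m²

Solar declination: sin δ = sin ε · sin λ_s = sin 28.90° × sin 240.7° = -0.42146, so δ = -24.927°.
cos H₀ = −tan(-58.0°) tan(-24.927°) = -0.7438, H₀ = 2.4095 rad.
Bracket: H₀ sin φ sin δ + cos φ cos δ sin H₀ = 2.4095×-0.84805×-0.42146 + 0.52992×0.90685×0.66846 = 0.861201 + 0.321234 = 1.182435.
Q̄ = (S₀/π) × [bracket] = (2801/π) × 1.182435 = 1054 W/m².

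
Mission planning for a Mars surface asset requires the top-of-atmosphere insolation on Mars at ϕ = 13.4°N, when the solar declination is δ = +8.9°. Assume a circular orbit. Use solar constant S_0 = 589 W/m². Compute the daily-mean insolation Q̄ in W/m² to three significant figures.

Q̄ ≈ 191 W/m²

cos h₀ = −tan(+13.4°) tan(+8.900°) = -0.0373, h₀ = 1.6081 rad.
Bracket: h₀ sin ϕ sin δ + cos ϕ cos δ sin h₀ = 1.6081×0.23175×0.15471 + 0.97278×0.98796×0.99930 = 0.057657 + 0.960395 = 1.018052.
Q̄ = (S_0/π) × [bracket] = (589/π) × 1.018052 = 190.9 W/m².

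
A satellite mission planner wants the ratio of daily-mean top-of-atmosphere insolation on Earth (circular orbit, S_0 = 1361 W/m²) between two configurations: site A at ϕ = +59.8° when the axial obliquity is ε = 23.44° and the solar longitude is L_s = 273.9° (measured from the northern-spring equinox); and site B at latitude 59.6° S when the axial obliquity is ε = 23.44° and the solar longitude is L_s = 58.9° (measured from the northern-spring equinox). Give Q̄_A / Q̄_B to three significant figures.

— Configuration A (ϕ=+59.8°):
Solar declination: sin δ = sin ε · sin L_s = sin 23.44° × sin 273.9° = -0.39687, so δ = -23.382°.
cos h₀ = −tan(+59.8°) tan(-23.382°) = 0.7429, h₀ = 0.7334 rad.
Bracket: h₀ sin ϕ sin δ + cos ϕ cos δ sin h₀ = 0.7334×0.86427×-0.39687 + 0.50302×0.91788×0.66941 = -0.251558 + 0.309075 = 0.057517.
Q̄ = (S_0/π) × [bracket] = (1361/π) × 0.057517 = 24.918 W/m².
— Configuration B (ϕ=-59.6°):
Solar declination: sin δ = sin ε · sin L_s = sin 23.44° × sin 58.9° = 0.34061, so δ = +19.914°.
cos h₀ = −tan(-59.6°) tan(+19.914°) = 0.6175, h₀ = 0.9053 rad.
Bracket: h₀ sin ϕ sin δ + cos ϕ cos δ sin h₀ = 0.9053×-0.86251×0.34061 + 0.50603×0.94020×0.78658 = -0.265959 + 0.374231 = 0.108272.
Q̄ = (S_0/π) × [bracket] = (1361/π) × 0.108272 = 46.906 W/m².
Ratio Q̄_A / Q̄_B = 24.918 / 46.906 = 0.5312.

Q̄_A / Q̄_B ≈ 0.531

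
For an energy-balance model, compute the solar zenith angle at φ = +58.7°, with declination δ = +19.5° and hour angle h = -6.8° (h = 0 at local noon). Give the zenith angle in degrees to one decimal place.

cos θ_z = sin φ sin δ + cos φ cos δ cos h = 0.285224 + 0.486275 = 0.771499.
θ_z = arccos(0.771499) = 39.5°.

θ_z = 39.5°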